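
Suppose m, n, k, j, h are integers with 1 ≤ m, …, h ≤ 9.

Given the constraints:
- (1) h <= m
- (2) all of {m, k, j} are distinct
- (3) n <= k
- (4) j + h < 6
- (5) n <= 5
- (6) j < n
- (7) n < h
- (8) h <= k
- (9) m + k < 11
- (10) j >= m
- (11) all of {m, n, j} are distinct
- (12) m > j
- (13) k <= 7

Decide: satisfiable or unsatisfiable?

Unsatisfiable

Constraints 1, 6, 7, and 10 give j < n, n < h, h ≤ m, m ≤ j. Chaining: j < n < h ≤ m ≤ j, which forces j < j — impossible.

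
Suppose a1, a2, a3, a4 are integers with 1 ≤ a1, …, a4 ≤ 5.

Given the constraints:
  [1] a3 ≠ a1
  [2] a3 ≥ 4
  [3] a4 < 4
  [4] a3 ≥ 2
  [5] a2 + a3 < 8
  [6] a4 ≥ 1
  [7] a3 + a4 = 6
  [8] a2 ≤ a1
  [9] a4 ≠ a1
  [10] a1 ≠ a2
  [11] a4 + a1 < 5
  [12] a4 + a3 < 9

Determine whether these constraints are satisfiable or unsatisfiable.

Satisfiable

Take a1 = 2, a2 = 1, a3 = 5, a4 = 1. Then constraint 5: a2 + a3 = 6; constraint 7: a3 + a4 = 6, and every other listed constraint is also met.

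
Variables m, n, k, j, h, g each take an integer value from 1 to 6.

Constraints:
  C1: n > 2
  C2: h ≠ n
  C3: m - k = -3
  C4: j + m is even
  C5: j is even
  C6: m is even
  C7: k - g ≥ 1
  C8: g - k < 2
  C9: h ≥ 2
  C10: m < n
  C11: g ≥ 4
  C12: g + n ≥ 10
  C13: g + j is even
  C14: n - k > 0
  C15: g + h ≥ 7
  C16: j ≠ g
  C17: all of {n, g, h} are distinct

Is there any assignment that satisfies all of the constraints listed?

Try m = 2, n = 6, k = 5, j = 6, h = 5, g = 4.
Check constraint 3: m - k = -3; constraint 7: k - g = 1. The remaining constraints are straightforward to verify.

Satisfiable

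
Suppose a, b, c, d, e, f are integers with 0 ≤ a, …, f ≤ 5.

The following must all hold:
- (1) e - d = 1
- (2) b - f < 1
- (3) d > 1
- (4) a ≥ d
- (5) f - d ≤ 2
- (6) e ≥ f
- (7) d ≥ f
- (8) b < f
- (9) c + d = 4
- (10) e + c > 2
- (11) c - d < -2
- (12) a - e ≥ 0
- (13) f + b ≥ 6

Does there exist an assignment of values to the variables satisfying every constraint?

Take a = 5, b = 2, c = 0, d = 4, e = 5, f = 4. Then constraint 1: e - d = 1; constraint 2: b - f = -2, and every other listed constraint is also met.

Satisfiable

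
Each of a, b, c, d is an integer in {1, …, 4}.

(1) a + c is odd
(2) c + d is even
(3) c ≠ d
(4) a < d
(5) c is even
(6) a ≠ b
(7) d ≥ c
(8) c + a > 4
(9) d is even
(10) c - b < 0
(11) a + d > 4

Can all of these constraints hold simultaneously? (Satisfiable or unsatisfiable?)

Satisfiable

One satisfying assignment is a = 3, b = 4, c = 2, d = 4.
For the less obvious constraints — constraint 8: c + a = 5; constraint 10: c - b = -2; constraint 11: a + d = 7 — and the others hold by inspection.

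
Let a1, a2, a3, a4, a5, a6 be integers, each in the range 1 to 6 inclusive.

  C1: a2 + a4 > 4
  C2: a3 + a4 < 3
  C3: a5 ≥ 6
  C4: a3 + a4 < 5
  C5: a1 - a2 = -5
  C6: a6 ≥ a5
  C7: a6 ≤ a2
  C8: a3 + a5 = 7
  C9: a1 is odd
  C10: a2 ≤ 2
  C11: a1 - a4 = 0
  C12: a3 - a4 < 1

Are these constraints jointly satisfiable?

Unsatisfiable

From constraints 3 and 6: a6 ≥ a5 and a5 ≥ 6, so a6 ≥ 6. From constraints 7 and 10: a6 ≤ a2 and a2 ≤ 2, so a6 ≤ 2. But 2 < 6, so no value of a6 works.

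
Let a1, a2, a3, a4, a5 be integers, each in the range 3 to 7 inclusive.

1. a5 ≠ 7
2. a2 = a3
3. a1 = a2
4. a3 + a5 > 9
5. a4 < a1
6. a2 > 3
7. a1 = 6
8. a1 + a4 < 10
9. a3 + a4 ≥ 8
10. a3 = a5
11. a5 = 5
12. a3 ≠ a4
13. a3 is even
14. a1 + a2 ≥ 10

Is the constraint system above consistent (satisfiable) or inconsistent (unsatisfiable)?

Constraint 7 fixes a1 = 6 and constraint 11 fixes a5 = 5. Constraints 2, 3, and 10 give a1 = a2 = a3 = a5, so a1 = a5. But 6 ≠ 5 — contradiction.

Unsatisfiable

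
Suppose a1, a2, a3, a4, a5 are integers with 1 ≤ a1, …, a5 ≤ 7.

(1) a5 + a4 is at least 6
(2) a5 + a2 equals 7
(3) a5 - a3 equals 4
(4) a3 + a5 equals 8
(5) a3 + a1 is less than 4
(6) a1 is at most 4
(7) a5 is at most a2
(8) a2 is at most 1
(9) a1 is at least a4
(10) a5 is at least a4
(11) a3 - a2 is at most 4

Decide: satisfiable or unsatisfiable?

Unsatisfiable

From constraints 7 and 8: a5 ≤ a2 ≤ 1. From constraints 6 and 9: a4 ≤ a1 ≤ 4. Hence a5 + a4 ≤ 5. But constraint 1 requires a5 + a4 ≥ 6, and 6 > 5. Contradiction.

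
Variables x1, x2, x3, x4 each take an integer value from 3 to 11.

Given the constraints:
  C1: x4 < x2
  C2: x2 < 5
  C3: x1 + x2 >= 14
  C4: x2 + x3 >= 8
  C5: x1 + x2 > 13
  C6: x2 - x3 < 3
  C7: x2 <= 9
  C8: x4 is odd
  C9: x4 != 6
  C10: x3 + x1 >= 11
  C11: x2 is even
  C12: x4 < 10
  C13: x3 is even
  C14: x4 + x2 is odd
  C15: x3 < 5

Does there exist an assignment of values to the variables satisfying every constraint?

Satisfiable

One satisfying assignment is x1 = 10, x2 = 4, x3 = 4, x4 = 3.
For the less obvious constraints — constraint 3: x1 + x2 = 14; constraint 4: x2 + x3 = 8; constraint 5: x1 + x2 = 14 — and the others hold by inspection.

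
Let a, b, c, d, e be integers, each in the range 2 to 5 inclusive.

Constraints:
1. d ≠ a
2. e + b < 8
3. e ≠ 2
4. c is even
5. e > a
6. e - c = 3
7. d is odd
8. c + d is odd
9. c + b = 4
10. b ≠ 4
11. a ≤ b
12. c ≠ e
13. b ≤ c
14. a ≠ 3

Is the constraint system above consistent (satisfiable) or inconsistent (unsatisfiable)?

Satisfiable

One satisfying assignment is a = 2, b = 2, c = 2, d = 5, e = 5.
For the less obvious constraints — constraint 2: e + b = 7; constraint 6: e - c = 3 — and the others hold by inspection.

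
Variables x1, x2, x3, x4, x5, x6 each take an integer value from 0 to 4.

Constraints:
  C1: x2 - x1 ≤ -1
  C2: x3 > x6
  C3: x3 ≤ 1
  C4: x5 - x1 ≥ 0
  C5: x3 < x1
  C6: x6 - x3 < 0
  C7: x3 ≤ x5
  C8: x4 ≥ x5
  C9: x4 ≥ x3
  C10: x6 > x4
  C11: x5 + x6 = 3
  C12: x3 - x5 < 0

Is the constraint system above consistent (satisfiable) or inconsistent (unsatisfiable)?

Unsatisfiable

Constraints 4, 5, 6, 8, and 10 give x5 ≤ x4, x4 < x6, x6 < x3, x3 < x1, x1 ≤ x5. Chaining: x5 ≤ x4 < x6 < x3 < x1 ≤ x5, which forces x5 < x5 — impossible.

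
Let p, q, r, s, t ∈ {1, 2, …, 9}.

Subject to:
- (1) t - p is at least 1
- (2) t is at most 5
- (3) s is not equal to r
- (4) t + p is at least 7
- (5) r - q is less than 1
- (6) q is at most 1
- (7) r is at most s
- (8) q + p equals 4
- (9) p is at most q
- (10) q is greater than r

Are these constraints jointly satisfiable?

From constraint 2: t ≤ 5. From constraints 6 and 9: p ≤ q ≤ 1. Hence t + p ≤ 6. But constraint 4 requires t + p ≥ 7, and 7 > 6. Contradiction.

Unsatisfiable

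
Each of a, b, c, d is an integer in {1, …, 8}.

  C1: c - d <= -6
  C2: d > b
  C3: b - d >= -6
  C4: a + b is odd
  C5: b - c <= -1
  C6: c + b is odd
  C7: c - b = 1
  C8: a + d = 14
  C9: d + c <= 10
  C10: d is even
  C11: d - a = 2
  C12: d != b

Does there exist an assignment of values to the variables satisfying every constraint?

Constraints 1, 3, and 5 give d − c ≥ 6, c − b ≥ 1, b − d ≥ -6.
Adding all 3 inequalities: the left sides telescope to 0, and the right sides sum to 6 + 1 + (-6) = 1. So 0 ≥ 1, which is false.

Unsatisfiable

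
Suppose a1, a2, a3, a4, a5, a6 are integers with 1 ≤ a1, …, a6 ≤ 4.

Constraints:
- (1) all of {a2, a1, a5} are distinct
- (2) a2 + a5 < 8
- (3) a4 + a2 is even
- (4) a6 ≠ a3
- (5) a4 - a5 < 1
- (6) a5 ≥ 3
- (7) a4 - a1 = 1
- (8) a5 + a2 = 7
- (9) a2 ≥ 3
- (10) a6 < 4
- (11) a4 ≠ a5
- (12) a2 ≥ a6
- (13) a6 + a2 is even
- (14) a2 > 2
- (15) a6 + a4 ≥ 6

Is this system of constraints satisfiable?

Setting (a1, a2, a3, a4, a5, a6) = (2, 3, 2, 3, 4, 3) satisfies everything: constraint 2: a2 + a5 = 7; constraint 5: a4 - a5 = -1, and the others follow.

Satisfiable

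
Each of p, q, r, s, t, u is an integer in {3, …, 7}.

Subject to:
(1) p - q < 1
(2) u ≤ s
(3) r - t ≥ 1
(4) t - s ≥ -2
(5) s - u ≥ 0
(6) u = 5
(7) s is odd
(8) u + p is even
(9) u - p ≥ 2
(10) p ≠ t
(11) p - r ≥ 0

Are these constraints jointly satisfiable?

Constraints 3, 4, 5, 9, and 11 give t − s ≥ -2, s − u ≥ 0, u − p ≥ 2, p − r ≥ 0, r − t ≥ 1.
Adding all 5 inequalities: the left sides telescope to 0, and the right sides sum to (-2) + 0 + 2 + 0 + 1 = 1. So 0 ≥ 1, which is false.

Unsatisfiable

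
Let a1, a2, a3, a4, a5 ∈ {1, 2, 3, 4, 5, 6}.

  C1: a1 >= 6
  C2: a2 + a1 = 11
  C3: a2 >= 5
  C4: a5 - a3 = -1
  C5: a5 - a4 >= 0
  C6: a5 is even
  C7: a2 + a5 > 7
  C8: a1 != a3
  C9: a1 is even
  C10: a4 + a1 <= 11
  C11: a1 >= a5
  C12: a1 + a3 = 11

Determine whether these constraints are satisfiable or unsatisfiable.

Try a1 = 6, a2 = 5, a3 = 5, a4 = 3, a5 = 4.
Check constraint 2: a2 + a1 = 11; constraint 4: a5 - a3 = -1. The remaining constraints are straightforward to verify.

Satisfiable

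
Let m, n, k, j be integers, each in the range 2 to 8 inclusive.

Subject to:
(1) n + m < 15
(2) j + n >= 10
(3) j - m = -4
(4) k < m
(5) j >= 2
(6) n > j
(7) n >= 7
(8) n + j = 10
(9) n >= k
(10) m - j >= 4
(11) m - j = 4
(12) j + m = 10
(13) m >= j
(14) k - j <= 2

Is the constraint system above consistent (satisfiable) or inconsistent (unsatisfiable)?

Satisfiable

Try m = 7, n = 7, k = 4, j = 3.
Check constraint 1: n + m = 14; constraint 2: j + n = 10. The remaining constraints are straightforward to verify.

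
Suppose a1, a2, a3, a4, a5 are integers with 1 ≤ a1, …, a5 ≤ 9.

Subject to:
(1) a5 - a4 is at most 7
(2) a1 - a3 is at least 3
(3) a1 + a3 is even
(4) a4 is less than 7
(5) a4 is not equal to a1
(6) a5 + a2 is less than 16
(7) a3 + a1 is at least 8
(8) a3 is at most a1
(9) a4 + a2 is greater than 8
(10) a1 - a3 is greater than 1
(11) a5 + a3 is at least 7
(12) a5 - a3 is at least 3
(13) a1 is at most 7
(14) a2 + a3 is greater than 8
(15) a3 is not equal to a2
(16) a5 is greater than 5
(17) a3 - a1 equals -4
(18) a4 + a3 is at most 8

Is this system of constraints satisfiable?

Satisfiable

One satisfying assignment is a1 = 7, a2 = 7, a3 = 3, a4 = 3, a5 = 7.
For the less obvious constraints — constraint 1: a5 - a4 = 4; constraint 2: a1 - a3 = 4 — and the others hold by inspection.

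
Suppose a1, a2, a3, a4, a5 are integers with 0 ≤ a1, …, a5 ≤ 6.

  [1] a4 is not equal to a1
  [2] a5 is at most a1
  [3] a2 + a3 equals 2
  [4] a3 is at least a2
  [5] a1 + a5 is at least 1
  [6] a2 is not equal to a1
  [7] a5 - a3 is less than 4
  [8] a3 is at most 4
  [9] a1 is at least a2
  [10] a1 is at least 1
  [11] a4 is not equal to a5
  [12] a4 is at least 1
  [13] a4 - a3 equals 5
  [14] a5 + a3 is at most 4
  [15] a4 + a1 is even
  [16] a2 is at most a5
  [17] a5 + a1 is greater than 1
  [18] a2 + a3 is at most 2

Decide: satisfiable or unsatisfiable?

Satisfiable

Setting (a1, a2, a3, a4, a5) = (2, 1, 1, 6, 2) satisfies everything: constraint 3: a2 + a3 = 2; constraint 5: a1 + a5 = 4; constraint 7: a5 - a3 = 1, and the others follow.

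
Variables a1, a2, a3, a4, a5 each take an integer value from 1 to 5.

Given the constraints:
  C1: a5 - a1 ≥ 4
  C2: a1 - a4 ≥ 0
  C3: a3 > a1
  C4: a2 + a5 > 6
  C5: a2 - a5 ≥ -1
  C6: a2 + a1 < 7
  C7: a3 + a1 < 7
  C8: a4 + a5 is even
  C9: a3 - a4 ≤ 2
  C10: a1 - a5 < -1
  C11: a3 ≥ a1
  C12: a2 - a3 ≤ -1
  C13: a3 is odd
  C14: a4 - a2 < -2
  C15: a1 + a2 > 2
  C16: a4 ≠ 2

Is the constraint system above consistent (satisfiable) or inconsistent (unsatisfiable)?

Unsatisfiable

Constraints 1, 2, 5, 9, and 12 give a1 − a4 ≥ 0, a4 − a3 ≥ -2, a3 − a2 ≥ 1, a2 − a5 ≥ -1, a5 − a1 ≥ 4.
Adding all 5 inequalities: the left sides telescope to 0, and the right sides sum to 0 + (-2) + 1 + (-1) + 4 = 2. So 0 ≥ 2, which is false.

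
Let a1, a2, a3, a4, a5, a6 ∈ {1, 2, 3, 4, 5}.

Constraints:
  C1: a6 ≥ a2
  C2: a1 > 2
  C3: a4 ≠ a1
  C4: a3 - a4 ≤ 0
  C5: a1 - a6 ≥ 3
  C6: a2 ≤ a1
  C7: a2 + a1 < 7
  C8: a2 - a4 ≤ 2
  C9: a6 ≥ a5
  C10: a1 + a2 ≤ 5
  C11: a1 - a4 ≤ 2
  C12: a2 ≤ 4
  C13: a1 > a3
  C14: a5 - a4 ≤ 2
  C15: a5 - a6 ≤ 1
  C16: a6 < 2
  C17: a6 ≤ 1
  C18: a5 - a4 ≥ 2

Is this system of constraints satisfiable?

Constraints 5, 11, 15, and 18 give a1 − a6 ≥ 3, a6 − a5 ≥ -1, a5 − a4 ≥ 2, a4 − a1 ≥ -2.
Adding all 4 inequalities: the left sides telescope to 0, and the right sides sum to 3 + (-1) + 2 + (-2) = 2. So 0 ≥ 2, which is false.

Unsatisfiable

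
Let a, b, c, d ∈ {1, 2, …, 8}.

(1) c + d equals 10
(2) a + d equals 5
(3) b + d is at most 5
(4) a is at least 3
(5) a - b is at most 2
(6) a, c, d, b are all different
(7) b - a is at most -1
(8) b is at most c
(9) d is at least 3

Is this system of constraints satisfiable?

From constraint 4: a ≥ 3. From constraint 9: d ≥ 3. Hence a + d ≥ 6. But constraint 2 requires a + d = 5, and 5 < 6. Contradiction.

Unsatisfiable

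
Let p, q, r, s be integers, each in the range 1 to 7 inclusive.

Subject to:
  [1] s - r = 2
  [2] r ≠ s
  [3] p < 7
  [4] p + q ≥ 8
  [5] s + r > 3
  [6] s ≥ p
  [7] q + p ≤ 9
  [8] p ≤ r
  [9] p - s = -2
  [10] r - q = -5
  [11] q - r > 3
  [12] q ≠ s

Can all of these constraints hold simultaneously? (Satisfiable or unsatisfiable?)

One satisfying assignment is p = 2, q = 7, r = 2, s = 4.
For the less obvious constraints — constraint 1: s - r = 2; constraint 4: p + q = 9 — and the others hold by inspection.

Satisfiable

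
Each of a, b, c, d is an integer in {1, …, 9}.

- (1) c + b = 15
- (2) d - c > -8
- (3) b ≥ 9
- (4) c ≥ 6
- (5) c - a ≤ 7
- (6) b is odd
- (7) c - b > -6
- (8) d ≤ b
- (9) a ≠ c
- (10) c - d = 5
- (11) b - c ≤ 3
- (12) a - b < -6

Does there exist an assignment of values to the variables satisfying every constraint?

Satisfiable

Setting (a, b, c, d) = (2, 9, 6, 1) satisfies everything: constraint 1: c + b = 15; constraint 2: d - c = -5, and the others follow.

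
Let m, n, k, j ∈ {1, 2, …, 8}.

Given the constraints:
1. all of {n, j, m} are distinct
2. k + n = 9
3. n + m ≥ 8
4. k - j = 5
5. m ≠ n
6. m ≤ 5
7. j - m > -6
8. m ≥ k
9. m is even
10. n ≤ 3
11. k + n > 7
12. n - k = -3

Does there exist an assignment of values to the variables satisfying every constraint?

Unsatisfiable

From constraints 6 and 8: k ≤ m ≤ 5. From constraint 10: n ≤ 3. Hence k + n ≤ 8. But constraint 2 requires k + n = 9, and 9 > 8. Contradiction.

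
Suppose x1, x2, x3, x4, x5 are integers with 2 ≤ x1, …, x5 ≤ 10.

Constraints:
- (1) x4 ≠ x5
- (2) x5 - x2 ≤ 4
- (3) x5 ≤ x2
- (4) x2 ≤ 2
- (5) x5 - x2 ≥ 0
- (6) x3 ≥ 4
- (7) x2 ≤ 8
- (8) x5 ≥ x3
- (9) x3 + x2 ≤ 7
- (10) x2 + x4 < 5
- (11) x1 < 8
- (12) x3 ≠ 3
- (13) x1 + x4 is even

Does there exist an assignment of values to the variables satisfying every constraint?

From constraints 6 and 8: x5 ≥ x3 and x3 ≥ 4, so x5 ≥ 4. From constraints 3 and 4: x5 ≤ x2 and x2 ≤ 2, so x5 ≤ 2. But 2 < 4, so no value of x5 works.

Unsatisfiable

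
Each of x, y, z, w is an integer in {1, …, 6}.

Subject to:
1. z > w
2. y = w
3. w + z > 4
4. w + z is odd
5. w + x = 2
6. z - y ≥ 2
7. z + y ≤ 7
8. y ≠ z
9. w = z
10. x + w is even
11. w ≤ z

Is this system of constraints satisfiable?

Unsatisfiable

From constraints 2 and 9, y = w = z, so y = z. But constraint 8 says y ≠ z. Contradiction.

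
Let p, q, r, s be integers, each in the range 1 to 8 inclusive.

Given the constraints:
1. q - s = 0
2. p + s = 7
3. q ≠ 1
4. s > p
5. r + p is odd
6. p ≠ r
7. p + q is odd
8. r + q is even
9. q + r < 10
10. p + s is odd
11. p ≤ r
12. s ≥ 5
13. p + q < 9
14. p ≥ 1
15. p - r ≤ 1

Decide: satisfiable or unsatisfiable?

Try p = 1, q = 6, r = 2, s = 6.
Check constraint 1: q - s = 0; constraint 2: p + s = 7. The remaining constraints are straightforward to verify.

Satisfiable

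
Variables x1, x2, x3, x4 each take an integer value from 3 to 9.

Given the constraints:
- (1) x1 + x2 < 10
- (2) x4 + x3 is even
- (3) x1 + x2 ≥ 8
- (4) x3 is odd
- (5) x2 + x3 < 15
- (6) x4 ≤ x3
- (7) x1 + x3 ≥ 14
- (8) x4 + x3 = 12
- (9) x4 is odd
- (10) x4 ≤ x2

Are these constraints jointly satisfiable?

Satisfiable

Setting (x1, x2, x3, x4) = (6, 3, 9, 3) satisfies everything: constraint 1: x1 + x2 = 9; constraint 3: x1 + x2 = 9, and the others follow.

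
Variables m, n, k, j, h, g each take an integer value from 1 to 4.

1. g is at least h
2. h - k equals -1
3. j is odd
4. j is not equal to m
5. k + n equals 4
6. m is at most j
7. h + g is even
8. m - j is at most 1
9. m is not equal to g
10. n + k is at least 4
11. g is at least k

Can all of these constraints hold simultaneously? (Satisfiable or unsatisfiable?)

Satisfiable

Try m = 2, n = 2, k = 2, j = 3, h = 1, g = 3.
Check constraint 2: h - k = -1; constraint 5: k + n = 4. The remaining constraints are straightforward to verify.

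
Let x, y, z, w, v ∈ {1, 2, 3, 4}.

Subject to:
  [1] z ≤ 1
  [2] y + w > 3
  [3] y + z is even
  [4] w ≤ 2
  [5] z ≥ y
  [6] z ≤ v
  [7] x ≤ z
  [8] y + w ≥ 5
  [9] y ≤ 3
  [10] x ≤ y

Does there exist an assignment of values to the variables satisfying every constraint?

From constraints 1 and 5: y ≤ z ≤ 1. From constraint 4: w ≤ 2. Hence y + w ≤ 3. But constraint 8 requires y + w ≥ 5, and 5 > 3. Contradiction.

Unsatisfiable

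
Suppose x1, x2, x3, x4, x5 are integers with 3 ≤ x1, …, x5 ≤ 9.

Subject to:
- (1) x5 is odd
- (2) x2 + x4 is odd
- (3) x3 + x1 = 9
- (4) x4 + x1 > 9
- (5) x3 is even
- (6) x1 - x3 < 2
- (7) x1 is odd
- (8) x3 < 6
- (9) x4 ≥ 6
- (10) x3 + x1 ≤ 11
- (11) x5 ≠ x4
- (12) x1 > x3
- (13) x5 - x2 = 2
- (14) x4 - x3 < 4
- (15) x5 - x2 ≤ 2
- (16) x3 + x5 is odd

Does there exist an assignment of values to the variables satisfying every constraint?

Satisfiable

Setting (x1, x2, x3, x4, x5) = (5, 3, 4, 6, 5) satisfies everything: constraint 3: x3 + x1 = 9; constraint 4: x4 + x1 = 11, and the others follow.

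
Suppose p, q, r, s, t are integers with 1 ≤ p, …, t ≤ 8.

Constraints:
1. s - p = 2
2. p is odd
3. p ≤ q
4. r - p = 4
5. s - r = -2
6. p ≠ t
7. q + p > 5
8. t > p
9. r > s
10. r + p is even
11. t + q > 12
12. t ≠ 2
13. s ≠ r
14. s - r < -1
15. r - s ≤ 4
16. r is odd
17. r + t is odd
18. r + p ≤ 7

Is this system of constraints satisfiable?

Satisfiable

Try p = 1, q = 5, r = 5, s = 3, t = 8.
Check constraint 1: s - p = 2; constraint 4: r - p = 4. The remaining constraints are straightforward to verify.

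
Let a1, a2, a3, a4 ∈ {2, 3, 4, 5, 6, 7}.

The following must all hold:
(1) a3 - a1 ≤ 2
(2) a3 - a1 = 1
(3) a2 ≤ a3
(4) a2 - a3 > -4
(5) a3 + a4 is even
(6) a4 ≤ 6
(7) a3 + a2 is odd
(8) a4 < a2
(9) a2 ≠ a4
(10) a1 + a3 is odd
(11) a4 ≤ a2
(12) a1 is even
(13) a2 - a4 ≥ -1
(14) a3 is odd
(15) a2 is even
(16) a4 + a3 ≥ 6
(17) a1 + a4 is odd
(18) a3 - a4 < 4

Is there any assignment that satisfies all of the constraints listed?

Satisfiable

One satisfying assignment is a1 = 4, a2 = 4, a3 = 5, a4 = 3.
For the less obvious constraints — constraint 1: a3 - a1 = 1; constraint 2: a3 - a1 = 1 — and the others hold by inspection.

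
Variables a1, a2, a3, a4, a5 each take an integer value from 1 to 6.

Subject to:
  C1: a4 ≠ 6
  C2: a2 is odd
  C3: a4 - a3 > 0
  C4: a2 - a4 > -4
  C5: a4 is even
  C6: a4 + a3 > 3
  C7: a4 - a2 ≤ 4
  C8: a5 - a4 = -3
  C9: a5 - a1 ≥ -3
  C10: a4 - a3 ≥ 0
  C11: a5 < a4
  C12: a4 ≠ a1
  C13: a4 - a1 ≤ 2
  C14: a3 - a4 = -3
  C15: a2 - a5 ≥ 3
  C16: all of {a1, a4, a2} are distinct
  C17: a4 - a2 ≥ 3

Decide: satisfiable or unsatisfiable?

Unsatisfiable

Constraints 9, 13, 15, and 17 give a5 − a1 ≥ -3, a1 − a4 ≥ -2, a4 − a2 ≥ 3, a2 − a5 ≥ 3.
Adding all 4 inequalities: the left sides telescope to 0, and the right sides sum to (-3) + (-2) + 3 + 3 = 1. So 0 ≥ 1, which is false.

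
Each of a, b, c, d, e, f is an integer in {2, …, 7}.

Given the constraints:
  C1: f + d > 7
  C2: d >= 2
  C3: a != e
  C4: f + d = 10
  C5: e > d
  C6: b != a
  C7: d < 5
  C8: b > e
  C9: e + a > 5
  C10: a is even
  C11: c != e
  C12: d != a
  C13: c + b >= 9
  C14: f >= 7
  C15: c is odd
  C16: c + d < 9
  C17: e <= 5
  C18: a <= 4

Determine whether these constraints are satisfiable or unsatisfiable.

Setting (a, b, c, d, e, f) = (2, 7, 3, 3, 5, 7) satisfies everything: constraint 1: f + d = 10; constraint 4: f + d = 10, and the others follow.

Satisfiable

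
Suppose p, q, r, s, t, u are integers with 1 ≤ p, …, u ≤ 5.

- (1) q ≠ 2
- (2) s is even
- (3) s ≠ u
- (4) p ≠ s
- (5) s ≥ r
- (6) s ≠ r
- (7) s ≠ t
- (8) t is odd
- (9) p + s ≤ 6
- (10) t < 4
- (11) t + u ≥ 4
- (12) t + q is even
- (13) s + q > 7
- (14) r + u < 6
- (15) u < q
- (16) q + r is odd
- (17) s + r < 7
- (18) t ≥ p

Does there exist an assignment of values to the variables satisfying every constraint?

Satisfiable

Take p = 1, q = 5, r = 2, s = 4, t = 3, u = 1. Then constraint 9: p + s = 5; constraint 11: t + u = 4, and every other listed constraint is also met.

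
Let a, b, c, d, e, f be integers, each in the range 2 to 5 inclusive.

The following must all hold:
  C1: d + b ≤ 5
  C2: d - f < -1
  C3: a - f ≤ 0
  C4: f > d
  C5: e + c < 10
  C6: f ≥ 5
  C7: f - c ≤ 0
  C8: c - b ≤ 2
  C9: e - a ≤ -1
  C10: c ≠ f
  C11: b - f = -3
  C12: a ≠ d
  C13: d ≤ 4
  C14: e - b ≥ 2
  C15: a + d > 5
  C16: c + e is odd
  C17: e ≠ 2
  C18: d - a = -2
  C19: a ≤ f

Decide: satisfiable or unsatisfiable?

Constraints 3, 7, 8, 9, and 14 give c − f ≥ 0, f − a ≥ 0, a − e ≥ 1, e − b ≥ 2, b − c ≥ -2.
Adding all 5 inequalities: the left sides telescope to 0, and the right sides sum to 0 + 0 + 1 + 2 + (-2) = 1. So 0 ≥ 1, which is false.

Unsatisfiable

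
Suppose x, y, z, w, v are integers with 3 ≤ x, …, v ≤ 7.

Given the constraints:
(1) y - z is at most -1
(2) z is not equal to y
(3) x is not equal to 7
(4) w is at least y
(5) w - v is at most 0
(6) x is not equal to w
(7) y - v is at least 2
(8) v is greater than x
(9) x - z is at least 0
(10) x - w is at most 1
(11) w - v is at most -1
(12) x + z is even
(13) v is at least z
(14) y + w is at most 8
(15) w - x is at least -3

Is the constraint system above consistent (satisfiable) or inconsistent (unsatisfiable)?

Unsatisfiable

Constraints 1, 5, 7, 9, and 10 give x − z ≥ 0, z − y ≥ 1, y − v ≥ 2, v − w ≥ 0, w − x ≥ -1.
Adding all 5 inequalities: the left sides telescope to 0, and the right sides sum to 0 + 1 + 2 + 0 + (-1) = 2. So 0 ≥ 2, which is false.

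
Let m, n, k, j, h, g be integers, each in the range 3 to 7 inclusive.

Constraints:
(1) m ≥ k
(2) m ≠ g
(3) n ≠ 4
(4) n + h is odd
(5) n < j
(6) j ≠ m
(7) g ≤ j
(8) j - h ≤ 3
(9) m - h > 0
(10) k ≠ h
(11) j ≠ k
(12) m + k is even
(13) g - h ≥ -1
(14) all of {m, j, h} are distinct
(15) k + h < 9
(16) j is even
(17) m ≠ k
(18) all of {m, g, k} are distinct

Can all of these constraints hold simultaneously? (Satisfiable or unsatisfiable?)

Take m = 5, n = 3, k = 3, j = 6, h = 4, g = 6. Then constraint 8: j - h = 2; constraint 9: m - h = 1, and every other listed constraint is also met.

Satisfiable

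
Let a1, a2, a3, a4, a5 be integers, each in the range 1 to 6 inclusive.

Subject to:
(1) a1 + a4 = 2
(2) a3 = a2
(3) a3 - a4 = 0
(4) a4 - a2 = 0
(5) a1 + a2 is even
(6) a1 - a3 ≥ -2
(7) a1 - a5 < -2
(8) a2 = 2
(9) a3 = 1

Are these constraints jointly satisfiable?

Constraint 9 fixes a3 = 1 and constraint 8 fixes a2 = 2, but constraint 2 requires a3 = a2. Since 1 ≠ 2, contradiction.

Unsatisfiable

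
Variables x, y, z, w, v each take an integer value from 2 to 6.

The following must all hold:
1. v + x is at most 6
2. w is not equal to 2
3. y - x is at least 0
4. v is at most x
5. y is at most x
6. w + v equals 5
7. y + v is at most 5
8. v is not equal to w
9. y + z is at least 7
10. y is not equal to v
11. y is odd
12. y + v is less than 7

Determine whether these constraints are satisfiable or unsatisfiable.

Satisfiable

Take x = 3, y = 3, z = 5, w = 3, v = 2. Then constraint 1: v + x = 5; constraint 3: y - x = 0; constraint 6: w + v = 5, and every other listed constraint is also met.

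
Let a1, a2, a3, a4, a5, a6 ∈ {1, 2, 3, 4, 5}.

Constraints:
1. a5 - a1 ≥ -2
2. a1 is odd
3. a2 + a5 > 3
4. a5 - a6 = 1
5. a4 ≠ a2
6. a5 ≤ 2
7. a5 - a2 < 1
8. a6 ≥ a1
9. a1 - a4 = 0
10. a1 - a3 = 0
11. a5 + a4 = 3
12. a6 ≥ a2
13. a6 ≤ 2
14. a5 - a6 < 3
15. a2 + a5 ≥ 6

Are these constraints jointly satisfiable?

From constraints 12 and 13: a2 ≤ a6 ≤ 2. From constraint 6: a5 ≤ 2. Hence a2 + a5 ≤ 4. But constraint 15 requires a2 + a5 ≥ 6, and 6 > 4. Contradiction.

Unsatisfiable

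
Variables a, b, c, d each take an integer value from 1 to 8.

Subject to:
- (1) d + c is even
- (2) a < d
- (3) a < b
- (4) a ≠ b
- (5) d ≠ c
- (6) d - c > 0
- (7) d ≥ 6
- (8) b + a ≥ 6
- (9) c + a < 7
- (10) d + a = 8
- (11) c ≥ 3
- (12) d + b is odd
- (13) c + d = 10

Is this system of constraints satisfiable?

Try a = 2, b = 7, c = 4, d = 6.
Check constraint 6: d - c = 2; constraint 8: b + a = 9; constraint 9: c + a = 6. The remaining constraints are straightforward to verify.

Satisfiable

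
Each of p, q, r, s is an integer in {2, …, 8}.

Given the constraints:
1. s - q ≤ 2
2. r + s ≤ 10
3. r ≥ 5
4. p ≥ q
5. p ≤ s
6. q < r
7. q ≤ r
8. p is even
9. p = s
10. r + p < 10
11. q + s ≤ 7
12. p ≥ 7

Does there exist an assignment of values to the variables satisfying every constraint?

Unsatisfiable

From constraint 3: r ≥ 5. From constraints 5 and 12: s ≥ p ≥ 7. Hence r + s ≥ 12. But constraint 2 requires r + s ≤ 10, and 10 < 12. Contradiction.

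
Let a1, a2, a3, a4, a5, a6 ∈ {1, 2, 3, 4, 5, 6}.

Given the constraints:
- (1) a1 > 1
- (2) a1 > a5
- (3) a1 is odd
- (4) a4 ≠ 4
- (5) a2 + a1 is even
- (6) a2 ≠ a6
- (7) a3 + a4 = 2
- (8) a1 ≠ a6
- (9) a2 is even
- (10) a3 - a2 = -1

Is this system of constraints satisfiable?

Constraint 9 makes a2 even and constraint 3 makes a1 odd, so a2 + a1 must be odd. Constraint 5 says a2 + a1 is even — contradiction.

Unsatisfiable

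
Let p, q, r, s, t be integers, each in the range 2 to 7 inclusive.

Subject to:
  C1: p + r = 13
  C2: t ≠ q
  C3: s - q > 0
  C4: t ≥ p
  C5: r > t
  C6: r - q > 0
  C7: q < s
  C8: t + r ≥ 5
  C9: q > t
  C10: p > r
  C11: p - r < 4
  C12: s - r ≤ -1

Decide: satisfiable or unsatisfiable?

Constraints 3, 4, 9, 10, and 12 give r < p, p ≤ t, t < q, q < s, s < r. Chaining: r < p ≤ t < q < s < r, which forces r < r — impossible.

Unsatisfiable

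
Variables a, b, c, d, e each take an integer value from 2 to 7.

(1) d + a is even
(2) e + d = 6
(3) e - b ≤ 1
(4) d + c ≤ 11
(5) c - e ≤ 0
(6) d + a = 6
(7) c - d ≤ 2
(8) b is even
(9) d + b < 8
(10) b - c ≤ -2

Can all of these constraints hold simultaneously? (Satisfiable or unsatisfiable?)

Unsatisfiable

Constraints 3, 5, and 10 give c − b ≥ 2, b − e ≥ -1, e − c ≥ 0.
Adding all 3 inequalities: the left sides telescope to 0, and the right sides sum to 2 + (-1) + 0 = 1. So 0 ≥ 1, which is false.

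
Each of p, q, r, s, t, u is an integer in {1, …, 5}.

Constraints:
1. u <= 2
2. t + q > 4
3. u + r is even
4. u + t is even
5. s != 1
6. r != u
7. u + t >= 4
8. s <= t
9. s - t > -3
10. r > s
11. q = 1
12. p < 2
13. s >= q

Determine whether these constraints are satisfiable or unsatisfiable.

The assignment p = 1, q = 1, r = 5, s = 3, t = 5, u = 1 works:
  constraint 2 holds since t + q = 6.
  constraint 7 holds since u + t = 6.
  constraint 9 holds since s - t = -2.
The rest check out directly.

Satisfiable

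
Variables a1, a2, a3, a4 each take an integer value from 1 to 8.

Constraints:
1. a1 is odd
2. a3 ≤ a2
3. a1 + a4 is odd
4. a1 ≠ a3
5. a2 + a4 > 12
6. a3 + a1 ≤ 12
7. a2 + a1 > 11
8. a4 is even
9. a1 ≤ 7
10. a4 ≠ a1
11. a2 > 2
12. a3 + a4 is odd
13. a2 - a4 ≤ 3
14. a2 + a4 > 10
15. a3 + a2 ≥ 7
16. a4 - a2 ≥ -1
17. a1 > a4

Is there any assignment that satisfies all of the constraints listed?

Satisfiable

One satisfying assignment is a1 = 7, a2 = 7, a3 = 3, a4 = 6.
For the less obvious constraints — constraint 5: a2 + a4 = 13; constraint 6: a3 + a1 = 10; constraint 7: a2 + a1 = 14 — and the others hold by inspection.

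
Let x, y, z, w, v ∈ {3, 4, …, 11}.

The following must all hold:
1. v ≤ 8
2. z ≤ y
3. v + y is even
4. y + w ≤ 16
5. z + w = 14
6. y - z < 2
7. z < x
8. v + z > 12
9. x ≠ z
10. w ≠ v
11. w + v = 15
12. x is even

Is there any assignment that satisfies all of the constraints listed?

Try x = 8, y = 7, z = 6, w = 8, v = 7.
Check constraint 4: y + w = 15; constraint 5: z + w = 14. The remaining constraints are straightforward to verify.

Satisfiable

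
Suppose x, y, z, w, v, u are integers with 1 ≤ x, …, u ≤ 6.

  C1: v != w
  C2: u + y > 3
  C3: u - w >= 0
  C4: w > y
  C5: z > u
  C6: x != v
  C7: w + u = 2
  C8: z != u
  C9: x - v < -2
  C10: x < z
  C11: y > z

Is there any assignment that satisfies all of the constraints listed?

Unsatisfiable

Constraints 3, 4, 5, and 11 give y < w, w ≤ u, u < z, z < y. Chaining: y < w ≤ u < z < y, which forces y < y — impossible.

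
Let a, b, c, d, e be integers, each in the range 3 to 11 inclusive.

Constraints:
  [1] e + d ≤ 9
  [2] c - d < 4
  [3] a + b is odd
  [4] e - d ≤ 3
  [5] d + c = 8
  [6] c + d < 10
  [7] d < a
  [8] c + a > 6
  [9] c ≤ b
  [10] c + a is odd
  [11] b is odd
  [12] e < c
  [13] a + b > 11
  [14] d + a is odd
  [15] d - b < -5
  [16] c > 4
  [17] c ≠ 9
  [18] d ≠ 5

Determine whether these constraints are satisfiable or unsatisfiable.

Satisfiable

Try a = 4, b = 9, c = 5, d = 3, e = 3.
Check constraint 1: e + d = 6; constraint 2: c - d = 2; constraint 4: e - d = 0. The remaining constraints are straightforward to verify.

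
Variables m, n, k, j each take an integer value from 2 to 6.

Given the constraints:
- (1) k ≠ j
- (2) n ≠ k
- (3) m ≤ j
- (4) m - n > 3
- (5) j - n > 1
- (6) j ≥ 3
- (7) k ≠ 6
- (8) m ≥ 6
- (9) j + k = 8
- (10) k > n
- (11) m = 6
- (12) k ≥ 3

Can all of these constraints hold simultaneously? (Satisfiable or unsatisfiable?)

From constraints 3 and 8: j ≥ m ≥ 6. From constraint 12: k ≥ 3. Hence j + k ≥ 9. But constraint 9 requires j + k = 8, and 8 < 9. Contradiction.

Unsatisfiable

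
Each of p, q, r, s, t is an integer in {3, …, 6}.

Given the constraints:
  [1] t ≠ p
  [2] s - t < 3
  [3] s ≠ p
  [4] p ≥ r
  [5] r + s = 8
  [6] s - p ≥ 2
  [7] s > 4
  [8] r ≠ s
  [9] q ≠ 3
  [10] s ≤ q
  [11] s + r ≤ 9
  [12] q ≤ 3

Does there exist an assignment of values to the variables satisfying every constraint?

From constraint 7: s ≥ 5. From constraints 10 and 12: s ≤ q and q ≤ 3, so s ≤ 3. But 3 < 5, so no value of s works.

Unsatisfiable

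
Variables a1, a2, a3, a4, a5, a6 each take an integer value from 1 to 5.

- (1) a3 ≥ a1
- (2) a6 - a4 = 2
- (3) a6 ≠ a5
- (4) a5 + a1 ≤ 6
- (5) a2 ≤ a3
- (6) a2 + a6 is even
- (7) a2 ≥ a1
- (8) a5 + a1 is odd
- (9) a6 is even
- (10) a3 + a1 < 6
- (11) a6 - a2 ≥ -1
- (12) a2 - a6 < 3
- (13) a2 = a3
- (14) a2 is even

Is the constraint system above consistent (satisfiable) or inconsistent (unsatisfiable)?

One satisfying assignment is a1 = 1, a2 = 4, a3 = 4, a4 = 2, a5 = 2, a6 = 4.
For the less obvious constraints — constraint 2: a6 - a4 = 2; constraint 4: a5 + a1 = 3; constraint 10: a3 + a1 = 5 — and the others hold by inspection.

Satisfiable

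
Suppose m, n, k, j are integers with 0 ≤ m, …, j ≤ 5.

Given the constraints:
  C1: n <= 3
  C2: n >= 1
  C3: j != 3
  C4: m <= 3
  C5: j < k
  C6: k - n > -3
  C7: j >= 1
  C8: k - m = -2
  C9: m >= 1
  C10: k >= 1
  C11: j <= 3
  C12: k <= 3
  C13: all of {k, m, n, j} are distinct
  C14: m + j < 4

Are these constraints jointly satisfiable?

Constraints 1, 2, 4, 7, 9, 10, 11, and 12 confine each of k, m, n, j to the 3 values {1, …, 3}.
Constraint 13 requires all 4 of them to be distinct, but only 3 values are available — impossible by the pigeonhole principle.

Unsatisfiable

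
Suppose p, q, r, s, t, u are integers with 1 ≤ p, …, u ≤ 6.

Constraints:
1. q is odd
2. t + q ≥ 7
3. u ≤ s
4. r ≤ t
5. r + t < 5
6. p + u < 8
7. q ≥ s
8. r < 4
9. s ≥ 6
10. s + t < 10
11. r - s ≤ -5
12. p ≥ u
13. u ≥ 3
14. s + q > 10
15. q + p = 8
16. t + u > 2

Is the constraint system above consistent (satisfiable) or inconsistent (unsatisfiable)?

From constraints 7 and 9: q ≥ s ≥ 6. From constraints 12 and 13: p ≥ u ≥ 3. Hence q + p ≥ 9. But constraint 15 requires q + p = 8, and 8 < 9. Contradiction.

Unsatisfiable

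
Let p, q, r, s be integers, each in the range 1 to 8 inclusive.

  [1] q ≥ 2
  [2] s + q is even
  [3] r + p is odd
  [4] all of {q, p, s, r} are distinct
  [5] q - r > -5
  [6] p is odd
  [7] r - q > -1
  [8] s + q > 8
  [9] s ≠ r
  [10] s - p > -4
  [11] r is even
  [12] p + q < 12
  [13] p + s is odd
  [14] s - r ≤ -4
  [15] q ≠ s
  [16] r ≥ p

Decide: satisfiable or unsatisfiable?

Try p = 5, q = 6, r = 8, s = 4.
Check constraint 5: q - r = -2; constraint 7: r - q = 2; constraint 8: s + q = 10. The remaining constraints are straightforward to verify.

Satisfiable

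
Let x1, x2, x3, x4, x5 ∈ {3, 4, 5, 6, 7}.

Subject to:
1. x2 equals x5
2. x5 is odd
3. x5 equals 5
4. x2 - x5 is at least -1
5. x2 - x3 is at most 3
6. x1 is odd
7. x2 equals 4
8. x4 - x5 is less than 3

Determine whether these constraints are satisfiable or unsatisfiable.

Constraint 7 fixes x2 = 4 and constraint 3 fixes x5 = 5, but constraint 1 requires x2 = x5. Since 4 ≠ 5, contradiction.

Unsatisfiable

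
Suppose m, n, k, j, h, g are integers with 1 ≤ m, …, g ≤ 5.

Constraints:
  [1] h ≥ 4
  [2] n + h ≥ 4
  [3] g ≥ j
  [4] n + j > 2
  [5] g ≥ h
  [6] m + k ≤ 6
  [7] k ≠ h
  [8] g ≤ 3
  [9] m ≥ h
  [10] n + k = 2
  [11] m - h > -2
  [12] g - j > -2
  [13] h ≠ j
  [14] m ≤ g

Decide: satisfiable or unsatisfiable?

From constraints 1 and 9: m ≥ h and h ≥ 4, so m ≥ 4. From constraints 8 and 14: m ≤ g and g ≤ 3, so m ≤ 3. But 3 < 4, so no value of m works.

Unsatisfiable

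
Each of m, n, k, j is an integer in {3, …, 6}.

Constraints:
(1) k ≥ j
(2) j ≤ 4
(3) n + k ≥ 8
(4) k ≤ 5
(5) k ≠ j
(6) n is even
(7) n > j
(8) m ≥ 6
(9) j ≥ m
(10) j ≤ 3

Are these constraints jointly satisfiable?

Unsatisfiable

From constraint 8: m ≥ 6. From constraints 9 and 10: m ≤ j and j ≤ 3, so m ≤ 3. But 3 < 6, so no value of m works.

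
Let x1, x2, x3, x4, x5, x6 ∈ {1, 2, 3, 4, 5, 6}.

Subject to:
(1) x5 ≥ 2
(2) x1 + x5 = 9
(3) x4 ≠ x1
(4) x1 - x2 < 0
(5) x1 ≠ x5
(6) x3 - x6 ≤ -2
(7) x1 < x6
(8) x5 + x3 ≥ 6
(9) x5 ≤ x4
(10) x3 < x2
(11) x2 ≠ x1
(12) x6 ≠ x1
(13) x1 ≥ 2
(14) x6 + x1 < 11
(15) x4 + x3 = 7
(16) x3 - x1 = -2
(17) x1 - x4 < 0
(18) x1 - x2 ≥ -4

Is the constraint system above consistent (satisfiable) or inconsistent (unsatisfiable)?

Setting (x1, x2, x3, x4, x5, x6) = (3, 5, 1, 6, 6, 6) satisfies everything: constraint 2: x1 + x5 = 9; constraint 4: x1 - x2 = -2, and the others follow.

Satisfiable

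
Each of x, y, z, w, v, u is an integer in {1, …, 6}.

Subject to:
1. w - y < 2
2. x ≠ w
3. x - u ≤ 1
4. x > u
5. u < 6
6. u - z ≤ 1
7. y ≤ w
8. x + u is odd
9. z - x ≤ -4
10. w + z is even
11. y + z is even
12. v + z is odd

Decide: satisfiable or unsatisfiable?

Unsatisfiable

Constraints 3, 6, and 9 give x − z ≥ 4, z − u ≥ -1, u − x ≥ -1.
Adding all 3 inequalities: the left sides telescope to 0, and the right sides sum to 4 + (-1) + (-1) = 2. So 0 ≥ 2, which is false.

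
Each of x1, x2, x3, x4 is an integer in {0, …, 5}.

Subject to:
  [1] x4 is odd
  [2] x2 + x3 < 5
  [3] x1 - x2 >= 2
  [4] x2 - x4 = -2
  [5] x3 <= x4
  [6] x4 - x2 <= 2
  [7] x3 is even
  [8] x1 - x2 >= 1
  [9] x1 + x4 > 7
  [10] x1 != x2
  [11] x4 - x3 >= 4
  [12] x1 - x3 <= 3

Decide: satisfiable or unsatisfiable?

Constraints 3, 6, 11, and 12 give x4 − x3 ≥ 4, x3 − x1 ≥ -3, x1 − x2 ≥ 2, x2 − x4 ≥ -2.
Adding all 4 inequalities: the left sides telescope to 0, and the right sides sum to 4 + (-3) + 2 + (-2) = 1. So 0 ≥ 1, which is false.

Unsatisfiable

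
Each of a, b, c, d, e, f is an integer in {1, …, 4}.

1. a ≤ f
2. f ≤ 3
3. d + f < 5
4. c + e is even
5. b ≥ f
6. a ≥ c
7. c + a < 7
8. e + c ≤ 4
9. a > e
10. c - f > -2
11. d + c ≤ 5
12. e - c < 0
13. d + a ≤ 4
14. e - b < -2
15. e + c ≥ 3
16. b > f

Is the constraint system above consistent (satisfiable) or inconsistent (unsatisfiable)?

Satisfiable

The assignment a = 3, b = 4, c = 3, d = 1, e = 1, f = 3 works:
  constraint 3 holds since d + f = 4.
  constraint 7 holds since c + a = 6.
The rest check out directly.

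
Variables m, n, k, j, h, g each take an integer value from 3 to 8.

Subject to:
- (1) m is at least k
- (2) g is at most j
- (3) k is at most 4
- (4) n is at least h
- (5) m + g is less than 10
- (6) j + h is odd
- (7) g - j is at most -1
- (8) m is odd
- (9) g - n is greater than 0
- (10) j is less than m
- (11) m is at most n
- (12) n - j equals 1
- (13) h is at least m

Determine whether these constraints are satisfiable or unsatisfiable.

Unsatisfiable

Constraints 4, 7, 9, 10, and 13 give n < g, g < j, j < m, m ≤ h, h ≤ n. Chaining: n < g < j < m ≤ h ≤ n, which forces n < n — impossible.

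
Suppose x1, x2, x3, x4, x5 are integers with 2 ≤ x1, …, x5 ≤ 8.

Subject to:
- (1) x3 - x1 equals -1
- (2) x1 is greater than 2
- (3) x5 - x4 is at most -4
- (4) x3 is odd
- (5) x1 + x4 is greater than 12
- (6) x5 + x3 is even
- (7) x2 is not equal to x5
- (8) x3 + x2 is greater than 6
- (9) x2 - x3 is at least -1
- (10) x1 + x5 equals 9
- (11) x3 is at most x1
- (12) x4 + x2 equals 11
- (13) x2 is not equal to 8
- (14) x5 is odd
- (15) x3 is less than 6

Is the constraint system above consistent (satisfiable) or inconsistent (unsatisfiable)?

Setting (x1, x2, x3, x4, x5) = (6, 4, 5, 7, 3) satisfies everything: constraint 1: x3 - x1 = -1; constraint 3: x5 - x4 = -4; constraint 5: x1 + x4 = 13, and the others follow.

Satisfiable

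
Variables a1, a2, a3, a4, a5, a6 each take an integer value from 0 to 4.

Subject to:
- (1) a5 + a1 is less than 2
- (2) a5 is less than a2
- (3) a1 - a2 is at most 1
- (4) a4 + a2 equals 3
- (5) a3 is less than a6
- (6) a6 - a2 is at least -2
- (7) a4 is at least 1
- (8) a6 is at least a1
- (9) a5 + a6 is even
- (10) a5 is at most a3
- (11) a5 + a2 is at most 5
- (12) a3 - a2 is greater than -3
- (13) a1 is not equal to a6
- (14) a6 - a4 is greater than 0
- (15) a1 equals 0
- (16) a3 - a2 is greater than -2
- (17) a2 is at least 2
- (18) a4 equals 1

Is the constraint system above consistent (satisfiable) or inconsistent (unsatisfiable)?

Satisfiable

The assignment a1 = 0, a2 = 2, a3 = 1, a4 = 1, a5 = 0, a6 = 2 works:
  constraint 1 holds since a5 + a1 = 0.
  constraint 3 holds since a1 - a2 = -2.
The rest check out directly.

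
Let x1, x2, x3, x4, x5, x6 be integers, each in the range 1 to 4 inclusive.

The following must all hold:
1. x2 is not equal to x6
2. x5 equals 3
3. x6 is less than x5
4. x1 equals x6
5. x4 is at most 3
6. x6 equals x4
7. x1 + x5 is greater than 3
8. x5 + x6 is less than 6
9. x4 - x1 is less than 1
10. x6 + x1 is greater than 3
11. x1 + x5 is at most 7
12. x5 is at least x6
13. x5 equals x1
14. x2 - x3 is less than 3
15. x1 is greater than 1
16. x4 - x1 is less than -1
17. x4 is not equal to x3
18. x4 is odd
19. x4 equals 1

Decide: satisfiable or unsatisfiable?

Unsatisfiable

Constraint 2 fixes x5 = 3 and constraint 19 fixes x4 = 1. Constraints 4, 6, and 13 give x5 = x1 = x6 = x4, so x5 = x4. But 3 ≠ 1 — contradiction.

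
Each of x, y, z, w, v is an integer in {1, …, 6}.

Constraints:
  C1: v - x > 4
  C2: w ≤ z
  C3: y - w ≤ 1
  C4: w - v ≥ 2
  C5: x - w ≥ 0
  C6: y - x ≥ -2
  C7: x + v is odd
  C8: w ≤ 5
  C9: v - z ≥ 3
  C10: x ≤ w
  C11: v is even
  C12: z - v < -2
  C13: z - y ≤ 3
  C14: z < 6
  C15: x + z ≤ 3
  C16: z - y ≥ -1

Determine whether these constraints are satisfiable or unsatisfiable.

Unsatisfiable

Constraints 4, 5, 6, 9, and 16 give z − y ≥ -1, y − x ≥ -2, x − w ≥ 0, w − v ≥ 2, v − z ≥ 3.
Adding all 5 inequalities: the left sides telescope to 0, and the right sides sum to (-1) + (-2) + 0 + 2 + 3 = 2. So 0 ≥ 2, which is false.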